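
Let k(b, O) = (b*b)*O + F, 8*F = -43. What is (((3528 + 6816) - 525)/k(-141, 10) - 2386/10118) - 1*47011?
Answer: -378252983026386/8046020783 ≈ -47011.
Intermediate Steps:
F = -43/8 (F = (1/8)*(-43) = -43/8 ≈ -5.3750)
k(b, O) = -43/8 + O*b**2 (k(b, O) = (b*b)*O - 43/8 = b**2*O - 43/8 = O*b**2 - 43/8 = -43/8 + O*b**2)
(((3528 + 6816) - 525)/k(-141, 10) - 2386/10118) - 1*47011 = (((3528 + 6816) - 525)/(-43/8 + 10*(-141)**2) - 2386/10118) - 1*47011 = ((10344 - 525)/(-43/8 + 10*19881) - 2386*1/10118) - 47011 = (9819/(-43/8 + 198810) - 1193/5059) - 47011 = (9819/(1590437/8) - 1193/5059) - 47011 = (9819*(8/1590437) - 1193/5059) - 47011 = (78552/1590437 - 1193/5059) - 47011 = -1499996773/8046020783 - 47011 = -378252983026386/8046020783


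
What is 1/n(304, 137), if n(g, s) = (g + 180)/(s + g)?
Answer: 441/484 ≈ 0.91116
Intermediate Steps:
n(g, s) = (180 + g)/(g + s)
1/n(304, 137) = 1/((180 + 304)/(304 + 137)) = 1/(484/441) = 441/484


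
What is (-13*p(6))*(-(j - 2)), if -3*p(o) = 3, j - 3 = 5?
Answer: -78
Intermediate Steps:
j = 8 (j = 3 + 5 = 8)
p(o) = -1 (p(o) = -⅓*3 = -1)
(-13*p(6))*(-(j - 2)) = (-13*(-1))*(-(8 - 2)) = 13*(-1*6) = 13*(-6) = -78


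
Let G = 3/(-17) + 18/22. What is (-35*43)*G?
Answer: -180600/187 ≈ -965.78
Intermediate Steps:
G = 120/187 (G = 3*(-1/17) + 18*(1/22) = -3/17 + 9/11 = 120/187 ≈ 0.64171)
(-35*43)*G = -35*43*(120/187) = -1505*120/187 = -180600/187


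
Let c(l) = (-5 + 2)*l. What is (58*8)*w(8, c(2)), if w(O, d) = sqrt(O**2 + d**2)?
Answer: 4640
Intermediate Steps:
c(l) = -3*l
(58*8)*w(8, c(2)) = (58*8)*sqrt(8**2 + (-3*2)**2) = 464*sqrt(64 + (-6)**2) = 464*sqrt(64 + 36) = 464*sqrt(100) = 464*10 = 4640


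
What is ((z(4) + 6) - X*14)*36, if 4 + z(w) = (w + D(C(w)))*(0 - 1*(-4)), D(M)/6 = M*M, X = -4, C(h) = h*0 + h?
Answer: 16488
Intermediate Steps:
C(h) = h (C(h) = 0 + h = h)
D(M) = 6*M² (D(M) = 6*(M*M) = 6*M²)
z(w) = -4 + 4*w + 24*w² (z(w) = -4 + (w + 6*w²)*(0 - 1*(-4)) = -4 + (w + 6*w²)*(0 + 4) = -4 + (w + 6*w²)*4 = -4 + (4*w + 24*w²) = -4 + 4*w + 24*w²)
((z(4) + 6) - X*14)*36 = (((-4 + 4*4 + 24*4²) + 6) - (-4)*14)*36 = (((-4 + 16 + 24*16) + 6) - 1*(-56))*36 = (((-4 + 16 + 384) + 6) + 56)*36 = ((396 + 6) + 56)*36 = (402 + 56)*36 = 458*36 = 16488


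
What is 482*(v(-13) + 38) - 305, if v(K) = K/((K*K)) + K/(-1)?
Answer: 315119/13 ≈ 24240.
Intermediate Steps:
v(K) = 1/K - K (v(K) = K/(K**2) + K*(-1) = K/K**2 - K = 1/K - K)
482*(v(-13) + 38) - 305 = 482*((1/(-13) - 1*(-13)) + 38) - 305 = 482*((-1/13 + 13) + 38) - 305 = 482*(168/13 + 38) - 305 = 482*(662/13) - 305 = 319084/13 - 305 = 315119/13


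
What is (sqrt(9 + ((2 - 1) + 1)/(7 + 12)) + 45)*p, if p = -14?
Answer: -630 - 14*sqrt(3287)/19 ≈ -672.25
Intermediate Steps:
(sqrt(9 + ((2 - 1) + 1)/(7 + 12)) + 45)*p = (sqrt(9 + ((2 - 1) + 1)/(7 + 12)) + 45)*(-14) = (sqrt(9 + (1 + 1)/19) + 45)*(-14) = (sqrt(9 + 2*(1/19)) + 45)*(-14) = (sqrt(9 + 2/19) + 45)*(-14) = (sqrt(173/19) + 45)*(-14) = (sqrt(3287)/19 + 45)*(-14) = (45 + sqrt(3287)/19)*(-14) = -630 - 14*sqrt(3287)/19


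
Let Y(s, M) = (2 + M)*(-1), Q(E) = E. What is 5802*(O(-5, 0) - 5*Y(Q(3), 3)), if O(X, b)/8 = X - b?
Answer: -87030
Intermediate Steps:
O(X, b) = -8*b + 8*X (O(X, b) = 8*(X - b) = -8*b + 8*X)
Y(s, M) = -2 - M
5802*(O(-5, 0) - 5*Y(Q(3), 3)) = 5802*((-8*0 + 8*(-5)) - 5*(-2 - 1*3)) = 5802*((0 - 40) - 5*(-2 - 3)) = 5802*(-40 - 5*(-5)) = 5802*(-40 + 25) = 5802*(-15) = -87030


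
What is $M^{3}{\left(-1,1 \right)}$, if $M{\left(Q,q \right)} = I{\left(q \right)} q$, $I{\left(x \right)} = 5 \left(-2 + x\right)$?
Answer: $-125$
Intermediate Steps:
$I{\left(x \right)} = -10 + 5 x$
$M{\left(Q,q \right)} = q \left(-10 + 5 q\right)$ ($M{\left(Q,q \right)} = \left(-10 + 5 q\right) q = q \left(-10 + 5 q\right)$)
$M^{3}{\left(-1,1 \right)} = \left(5 \cdot 1 \left(-2 + 1\right)\right)^{3} = \left(5 \cdot 1 \left(-1\right)\right)^{3} = \left(-5\right)^{3} = -125$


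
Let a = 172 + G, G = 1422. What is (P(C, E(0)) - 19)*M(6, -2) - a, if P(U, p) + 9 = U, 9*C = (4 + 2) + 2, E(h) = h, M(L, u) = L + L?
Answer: -5758/3 ≈ -1919.3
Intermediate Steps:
M(L, u) = 2*L
C = 8/9 (C = ((4 + 2) + 2)/9 = (6 + 2)/9 = (1/9)*8 = 8/9 ≈ 0.88889)
P(U, p) = -9 + U
a = 1594 (a = 172 + 1422 = 1594)
(P(C, E(0)) - 19)*M(6, -2) - a = ((-9 + 8/9) - 19)*(2*6) - 1*1594 = (-73/9 - 19)*12 - 1594 = -244/9*12 - 1594 = -976/3 - 1594 = -5758/3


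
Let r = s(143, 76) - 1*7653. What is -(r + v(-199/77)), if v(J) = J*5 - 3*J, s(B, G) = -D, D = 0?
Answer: 589679/77 ≈ 7658.2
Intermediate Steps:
s(B, G) = 0 (s(B, G) = -1*0 = 0)
r = -7653 (r = 0 - 1*7653 = 0 - 7653 = -7653)
v(J) = 2*J (v(J) = 5*J - 3*J = 2*J)
-(r + v(-199/77)) = -(-7653 + 2*(-199/77)) = -(-7653 - 398/77) = -1*(-589679/77) = 589679/77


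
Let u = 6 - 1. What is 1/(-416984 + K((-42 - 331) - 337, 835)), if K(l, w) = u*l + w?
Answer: -1/419699 ≈ -2.3827e-6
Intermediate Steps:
u = 5
K(l, w) = w + 5*l (K(l, w) = 5*l + w = w + 5*l)
1/(-416984 + K((-42 - 331) - 337, 835)) = 1/(-416984 + (835 + 5*((-42 - 331) - 337))) = 1/(-416984 + (835 + 5*(-373 - 337))) = 1/(-416984 + (835 + 5*(-710))) = 1/(-416984 + (835 - 3550)) = 1/(-416984 - 2715) = 1/(-419699) = -1/419699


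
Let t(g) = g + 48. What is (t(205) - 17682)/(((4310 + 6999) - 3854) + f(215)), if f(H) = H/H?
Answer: -17429/7456 ≈ -2.3376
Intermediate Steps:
t(g) = 48 + g
f(H) = 1
(t(205) - 17682)/(((4310 + 6999) - 3854) + f(215)) = ((48 + 205) - 17682)/(((4310 + 6999) - 3854) + 1) = (253 - 17682)/((11309 - 3854) + 1) = -17429/(7455 + 1) = -17429/7456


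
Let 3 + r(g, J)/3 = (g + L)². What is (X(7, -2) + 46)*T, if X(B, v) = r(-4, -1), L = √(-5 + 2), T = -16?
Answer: -1216 + 384*I*√3 ≈ -1216.0 + 665.11*I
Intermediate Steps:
L = I*√3 (L = √(-3) = I*√3 ≈ 1.732*I)
r(g, J) = -9 + 3*(g + I*√3)²
X(B, v) = -9 + 3*(-4 + I*√3)²
(X(7, -2) + 46)*T = ((30 - 24*I*√3) + 46)*(-16) = (76 - 24*I*√3)*(-16) = -1216 + 384*I*√3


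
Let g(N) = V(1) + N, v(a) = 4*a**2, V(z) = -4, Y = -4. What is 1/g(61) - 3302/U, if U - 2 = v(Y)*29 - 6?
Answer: -93181/52782 ≈ -1.7654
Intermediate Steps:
U = 1852 (U = 2 + ((4*(-4)**2)*29 - 6) = 2 + ((4*16)*29 - 6) = 2 + (64*29 - 6) = 2 + (1856 - 6) = 2 + 1850 = 1852)
g(N) = -4 + N
1/g(61) - 3302/U = 1/(-4 + 61) - 3302/1852 = 1/57 - 3302*1/1852 = 1/57 - 1651/926 = -93181/52782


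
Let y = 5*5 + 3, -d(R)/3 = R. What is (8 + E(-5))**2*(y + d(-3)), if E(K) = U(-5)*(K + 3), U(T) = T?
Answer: 11988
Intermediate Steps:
d(R) = -3*R
y = 28 (y = 25 + 3 = 28)
E(K) = -15 - 5*K (E(K) = -5*(K + 3) = -5*(3 + K) = -15 - 5*K)
(8 + E(-5))**2*(y + d(-3)) = (8 + (-15 - 5*(-5)))**2*(28 - 3*(-3)) = (8 + (-15 + 25))**2*(28 + 9) = (8 + 10)**2*37 = 18**2*37 = 324*37 = 11988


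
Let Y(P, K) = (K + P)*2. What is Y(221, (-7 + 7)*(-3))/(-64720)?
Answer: -221/32360 ≈ -0.0068294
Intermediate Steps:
Y(P, K) = 2*K + 2*P
Y(221, (-7 + 7)*(-3))/(-64720) = (2*((-7 + 7)*(-3)) + 2*221)/(-64720) = (2*(0*(-3)) + 442)*(-1/64720) = (2*0 + 442)*(-1/64720) = (0 + 442)*(-1/64720) = 442*(-1/64720) = -221/32360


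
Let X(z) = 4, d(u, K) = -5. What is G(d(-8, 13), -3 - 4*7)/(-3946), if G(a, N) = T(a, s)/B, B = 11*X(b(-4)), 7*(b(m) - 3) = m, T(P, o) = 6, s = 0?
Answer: -3/86812 ≈ -3.4557e-5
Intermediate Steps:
b(m) = 3 + m/7
B = 44 (B = 11*4 = 44)
G(a, N) = 3/22 (G(a, N) = 6/44 = 6*(1/44) = 3/22)
G(d(-8, 13), -3 - 4*7)/(-3946) = (3/22)/(-3946) = (3/22)*(-1/3946) = -3/86812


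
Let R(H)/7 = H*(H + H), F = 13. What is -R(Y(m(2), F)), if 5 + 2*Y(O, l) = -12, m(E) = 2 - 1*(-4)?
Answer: -2023/2 ≈ -1011.5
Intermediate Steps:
m(E) = 6 (m(E) = 2 + 4 = 6)
Y(O, l) = -17/2 (Y(O, l) = -5/2 + (½)*(-12) = -5/2 - 6 = -17/2)
R(H) = 14*H² (R(H) = 7*(H*(H + H)) = 7*(H*(2*H)) = 7*(2*H²) = 14*H²)
-R(Y(m(2), F)) = -14*(-17/2)² = -14*289/4 = -1*2023/2 = -2023/2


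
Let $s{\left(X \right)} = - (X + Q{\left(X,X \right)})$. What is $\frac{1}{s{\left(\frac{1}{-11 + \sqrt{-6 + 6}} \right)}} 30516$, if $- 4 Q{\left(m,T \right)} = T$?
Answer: $447568$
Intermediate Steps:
$Q{\left(m,T \right)} = - \frac{T}{4}$
$s{\left(X \right)} = - \frac{3 X}{4}$ ($s{\left(X \right)} = - (X - \frac{X}{4}) = - \frac{3 X}{4}$)
$\frac{1}{s{\left(\frac{1}{-11 + \sqrt{-6 + 6}} \right)}} 30516 = \frac{1}{\left(- \frac{3}{4}\right) \frac{1}{-11 + \sqrt{-6 + 6}}} \cdot 30516 = \frac{1}{\left(- \frac{3}{4}\right) \frac{1}{-11 + \sqrt{0}}} \cdot 30516 = \frac{1}{\left(- \frac{3}{4}\right) \frac{1}{-11 + 0}} \cdot 30516 = \frac{1}{\left(- \frac{3}{4}\right) \frac{1}{-11}} \cdot 30516 = \frac{1}{\left(- \frac{3}{4}\right) \left(- \frac{1}{11}\right)} 30516 = \frac{1}{\frac{3}{44}} \cdot 30516 = \frac{44}{3} \cdot 30516 = 447568$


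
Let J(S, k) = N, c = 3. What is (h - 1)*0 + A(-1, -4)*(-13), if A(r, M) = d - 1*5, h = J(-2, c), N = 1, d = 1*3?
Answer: 26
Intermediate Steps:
d = 3
J(S, k) = 1
h = 1
A(r, M) = -2 (A(r, M) = 3 - 1*5 = 3 - 5 = -2)
(h - 1)*0 + A(-1, -4)*(-13) = (1 - 1)*0 - 2*(-13) = 0*0 + 26 = 0 + 26 = 26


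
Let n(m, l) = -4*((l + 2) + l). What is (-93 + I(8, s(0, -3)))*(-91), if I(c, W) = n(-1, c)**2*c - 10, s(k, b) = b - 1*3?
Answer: -3764579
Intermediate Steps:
n(m, l) = -8 - 8*l (n(m, l) = -4*((2 + l) + l) = -4*(2 + 2*l) = -8 - 8*l)
s(k, b) = -3 + b (s(k, b) = b - 3 = -3 + b)
I(c, W) = -10 + c*(-8 - 8*c)**2 (I(c, W) = (-8 - 8*c)**2*c - 10 = c*(-8 - 8*c)**2 - 10 = -10 + c*(-8 - 8*c)**2)
(-93 + I(8, s(0, -3)))*(-91) = (-93 + (-10 + 64*8*(1 + 8)**2))*(-91) = (-93 + (-10 + 64*8*9**2))*(-91) = (-93 + (-10 + 64*8*81))*(-91) = (-93 + (-10 + 41472))*(-91) = (-93 + 41462)*(-91) = 41369*(-91) = -3764579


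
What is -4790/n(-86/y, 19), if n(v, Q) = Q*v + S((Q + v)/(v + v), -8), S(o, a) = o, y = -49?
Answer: -40370120/330881 ≈ -122.01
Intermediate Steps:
n(v, Q) = Q*v + (Q + v)/(2*v) (n(v, Q) = Q*v + (Q + v)/(v + v) = Q*v + (Q + v)/((2*v)) = Q*v + (Q + v)*(1/(2*v)) = Q*v + (Q + v)/(2*v))
-4790/n(-86/y, 19) = -4790/(½ + 19*(-86/(-49)) + (½)*19/(-86/(-49))) = -4790/(½ + 19*(-86*(-1/49)) + (½)*19/(-86*(-1/49))) = -4790/(½ + 19*(86/49) + (½)*19/(86/49)) = -4790/(½ + 1634/49 + (½)*19*(49/86)) = -4790/(½ + 1634/49 + 931/172) = -4790/330881/8428 = -4790*8428/330881 = -40370120/330881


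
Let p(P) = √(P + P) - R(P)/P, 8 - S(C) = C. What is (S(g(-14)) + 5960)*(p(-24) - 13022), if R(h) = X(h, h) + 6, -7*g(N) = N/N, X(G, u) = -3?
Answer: -4352118975/56 + 167108*I*√3/7 ≈ -7.7716e+7 + 41349.0*I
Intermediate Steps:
g(N) = -⅐ (g(N) = -N/(7*N) = -⅐*1 = -⅐)
S(C) = 8 - C
R(h) = 3 (R(h) = -3 + 6 = 3)
p(P) = -3/P + √2*√P (p(P) = √(P + P) - 3/P = √(2*P) - 3/P = √2*√P - 3/P = -3/P + √2*√P)
(S(g(-14)) + 5960)*(p(-24) - 13022) = ((8 - 1*(-⅐)) + 5960)*((-3 + √2*(-24)^(3/2))/(-24) - 13022) = ((8 + ⅐) + 5960)*(-(-3 + √2*(-48*I*√6))/24 - 13022) = (57/7 + 5960)*(-(-3 - 96*I*√3)/24 - 13022) = 41777*((⅛ + 4*I*√3) - 13022)/7 = 41777*(-104175/8 + 4*I*√3)/7 = -4352118975/56 + 167108*I*√3/7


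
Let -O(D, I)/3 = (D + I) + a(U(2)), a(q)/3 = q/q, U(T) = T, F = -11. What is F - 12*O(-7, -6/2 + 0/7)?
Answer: -263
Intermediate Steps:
a(q) = 3 (a(q) = 3*(q/q) = 3*1 = 3)
O(D, I) = -9 - 3*D - 3*I (O(D, I) = -3*((D + I) + 3) = -3*(3 + D + I) = -9 - 3*D - 3*I)
F - 12*O(-7, -6/2 + 0/7) = -11 - 12*(-9 - 3*(-7) - 3*(-6/2 + 0/7)) = -11 - 12*(-9 + 21 - 3*(-6*½ + 0*(⅐))) = -11 - 12*(-9 + 21 - 3*(-3 + 0)) = -11 - 12*(-9 + 21 - 3*(-3)) = -11 - 12*(-9 + 21 + 9) = -11 - 12*21 = -11 - 252 = -263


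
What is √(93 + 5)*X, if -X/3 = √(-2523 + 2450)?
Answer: -21*I*√146 ≈ -253.74*I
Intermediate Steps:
X = -3*I*√73 (X = -3*√(-2523 + 2450) = -3*I*√73 ≈ -25.632*I)
√(93 + 5)*X = √(93 + 5)*(-3*I*√73) = √98*(-3*I*√73) = (7*√2)*(-3*I*√73) = -21*I*√146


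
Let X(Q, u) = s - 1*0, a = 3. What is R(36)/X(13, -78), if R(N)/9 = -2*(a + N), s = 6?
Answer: -117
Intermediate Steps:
X(Q, u) = 6 (X(Q, u) = 6 - 1*0 = 6 + 0 = 6)
R(N) = -54 - 18*N (R(N) = 9*(-2*(3 + N)) = 9*(-6 - 2*N) = -54 - 18*N)
R(36)/X(13, -78) = (-54 - 18*36)/6 = (-54 - 648)*(1/6) = -702*1/6 = -117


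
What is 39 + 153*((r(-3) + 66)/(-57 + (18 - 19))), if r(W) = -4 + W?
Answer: -6765/58 ≈ -116.64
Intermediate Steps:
39 + 153*((r(-3) + 66)/(-57 + (18 - 19))) = 39 + 153*(((-4 - 3) + 66)/(-57 + (18 - 19))) = 39 + 153*((-7 + 66)/(-57 - 1)) = 39 + 153*(59/(-58)) = 39 + 153*(59*(-1/58)) = 39 + 153*(-59/58) = 39 - 9027/58 = -6765/58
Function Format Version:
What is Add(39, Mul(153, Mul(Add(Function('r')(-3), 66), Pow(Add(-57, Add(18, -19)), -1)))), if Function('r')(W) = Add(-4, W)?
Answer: Rational(-6765, 58) ≈ -116.64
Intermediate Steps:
Add(39, Mul(153, Mul(Add(Function('r')(-3), 66), Pow(Add(-57, Add(18, -19)), -1)))) = Add(39, Mul(153, Mul(Add(Add(-4, -3), 66), Pow(Add(-57, Add(18, -19)), -1)))) = Add(39, Mul(153, Mul(Add(-7, 66), Pow(Add(-57, -1), -1)))) = Add(39, Mul(153, Mul(59, Pow(-58, -1)))) = Add(39, Mul(153, Mul(59, Rational(-1, 58)))) = Add(39, Mul(153, Rational(-59, 58))) = Add(39, Rational(-9027, 58)) = Rational(-6765, 58)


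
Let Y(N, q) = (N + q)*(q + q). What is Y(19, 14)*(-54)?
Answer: -49896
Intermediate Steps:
Y(N, q) = 2*q*(N + q) (Y(N, q) = (N + q)*(2*q) = 2*q*(N + q))
Y(19, 14)*(-54) = (2*14*(19 + 14))*(-54) = (2*14*33)*(-54) = 924*(-54) = -49896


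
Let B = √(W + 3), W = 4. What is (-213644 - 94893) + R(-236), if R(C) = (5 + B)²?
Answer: -308505 + 10*√7 ≈ -3.0848e+5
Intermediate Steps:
B = √7 (B = √(4 + 3) = √7 ≈ 2.6458)
R(C) = (5 + √7)²
(-213644 - 94893) + R(-236) = (-213644 - 94893) + (5 + √7)² = -308537 + (5 + √7)²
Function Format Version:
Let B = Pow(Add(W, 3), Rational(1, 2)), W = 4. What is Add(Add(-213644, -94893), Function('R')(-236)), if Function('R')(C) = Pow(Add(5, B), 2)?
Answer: Add(-308505, Mul(10, Pow(7, Rational(1, 2)))) ≈ -3.0848e+5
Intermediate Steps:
B = Pow(7, Rational(1, 2)) (B = Pow(Add(4, 3), Rational(1, 2)) = Pow(7, Rational(1, 2)) ≈ 2.6458)
Function('R')(C) = Pow(Add(5, Pow(7, Rational(1, 2))), 2)
Add(Add(-213644, -94893), Function('R')(-236)) = Add(Add(-213644, -94893), Pow(Add(5, Pow(7, Rational(1, 2))), 2)) = Add(-308537, Pow(Add(5, Pow(7, Rational(1, 2))), 2))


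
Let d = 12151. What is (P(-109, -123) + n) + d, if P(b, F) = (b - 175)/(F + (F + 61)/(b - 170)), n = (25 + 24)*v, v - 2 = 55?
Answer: 16515676/1105 ≈ 14946.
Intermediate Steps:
v = 57 (v = 2 + 55 = 57)
n = 2793 (n = (25 + 24)*57 = 49*57 = 2793)
P(b, F) = (-175 + b)/(F + (61 + F)/(-170 + b))
(P(-109, -123) + n) + d = ((29750 + (-109)² - 345*(-109))/(61 - 169*(-123) - 123*(-109)) + 2793) + 12151 = ((29750 + 11881 + 37605)/(61 + 20787 + 13407) + 2793) + 12151 = (79236/34255 + 2793) + 12151 = ((1/34255)*79236 + 2793) + 12151 = (2556/1105 + 2793) + 12151 = 3088821/1105 + 12151 = 16515676/1105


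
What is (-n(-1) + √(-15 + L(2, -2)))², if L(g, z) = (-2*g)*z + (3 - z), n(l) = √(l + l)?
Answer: 0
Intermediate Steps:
n(l) = √2*√l (n(l) = √(2*l) = √2*√l)
L(g, z) = 3 - z - 2*g*z (L(g, z) = -2*g*z + (3 - z) = 3 - z - 2*g*z)
(-n(-1) + √(-15 + L(2, -2)))² = (-√2*√(-1) + √(-15 + (3 - 1*(-2) - 2*2*(-2))))² = (-√2*I + √(-15 + (3 + 2 + 8)))² = (-I*√2 + √(-15 + 13))² = (-I*√2 + √(-2))² = (-I*√2 + I*√2)² = 0² = 0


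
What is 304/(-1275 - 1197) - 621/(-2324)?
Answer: 103577/718116 ≈ 0.14423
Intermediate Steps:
304/(-1275 - 1197) - 621/(-2324) = 304/(-2472) - 621*(-1/2324) = 304*(-1/2472) + 621/2324 = -38/309 + 621/2324 = 103577/718116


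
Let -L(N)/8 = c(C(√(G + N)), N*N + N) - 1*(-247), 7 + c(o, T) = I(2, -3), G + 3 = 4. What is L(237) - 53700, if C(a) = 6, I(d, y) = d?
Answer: -55636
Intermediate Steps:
G = 1 (G = -3 + 4 = 1)
c(o, T) = -5 (c(o, T) = -7 + 2 = -5)
L(N) = -1936 (L(N) = -8*(-5 - 1*(-247)) = -8*(-5 + 247) = -8*242 = -1936)
L(237) - 53700 = -1936 - 53700 = -55636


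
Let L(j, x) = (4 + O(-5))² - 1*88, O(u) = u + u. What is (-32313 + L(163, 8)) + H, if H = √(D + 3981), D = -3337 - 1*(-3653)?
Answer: -32365 + √4297 ≈ -32299.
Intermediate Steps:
O(u) = 2*u
D = 316 (D = -3337 + 3653 = 316)
L(j, x) = -52 (L(j, x) = (4 + 2*(-5))² - 1*88 = (4 - 10)² - 88 = (-6)² - 88 = 36 - 88 = -52)
H = √4297 (H = √(316 + 3981) = √4297 ≈ 65.552)
(-32313 + L(163, 8)) + H = (-32313 - 52) + √4297 = -32365 + √4297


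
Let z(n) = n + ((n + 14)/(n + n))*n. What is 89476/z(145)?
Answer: 178952/449 ≈ 398.56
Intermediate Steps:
z(n) = 7 + 3*n/2 (z(n) = n + ((14 + n)/((2*n)))*n = n + ((14 + n)*(1/(2*n)))*n = n + ((14 + n)/(2*n))*n = n + (7 + n/2) = 7 + 3*n/2)
89476/z(145) = 89476/(7 + (3/2)*145) = 89476/(7 + 435/2) = 89476/(449/2) = 89476*(2/449) = 178952/449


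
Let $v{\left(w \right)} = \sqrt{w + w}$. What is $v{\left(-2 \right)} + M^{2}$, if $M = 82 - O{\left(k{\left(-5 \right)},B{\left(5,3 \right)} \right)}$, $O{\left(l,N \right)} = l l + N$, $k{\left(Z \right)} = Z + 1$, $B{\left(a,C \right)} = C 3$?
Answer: $3249 + 2 i \approx 3249.0 + 2.0 i$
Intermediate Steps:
$B{\left(a,C \right)} = 3 C$
$v{\left(w \right)} = \sqrt{2} \sqrt{w}$ ($v{\left(w \right)} = \sqrt{2 w} = \sqrt{2} \sqrt{w}$)
$k{\left(Z \right)} = 1 + Z$
$O{\left(l,N \right)} = N + l^{2}$ ($O{\left(l,N \right)} = l^{2} + N = N + l^{2}$)
$M = 57$ ($M = 82 - \left(3 \cdot 3 + \left(1 - 5\right)^{2}\right) = 82 - \left(9 + \left(-4\right)^{2}\right) = 82 - \left(9 + 16\right) = 82 - 25 = 57$)
$v{\left(-2 \right)} + M^{2} = \sqrt{2} \sqrt{-2} + 57^{2} = \sqrt{2} i \sqrt{2} + 3249 = 2 i + 3249 = 3249 + 2 i$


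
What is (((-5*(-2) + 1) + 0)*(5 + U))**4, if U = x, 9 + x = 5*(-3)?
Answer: 1908029761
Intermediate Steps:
x = -24 (x = -9 + 5*(-3) = -9 - 15 = -24)
U = -24
(((-5*(-2) + 1) + 0)*(5 + U))**4 = (((-5*(-2) + 1) + 0)*(5 - 24))**4 = (((10 + 1) + 0)*(-19))**4 = ((11 + 0)*(-19))**4 = (11*(-19))**4 = (-209)**4 = 1908029761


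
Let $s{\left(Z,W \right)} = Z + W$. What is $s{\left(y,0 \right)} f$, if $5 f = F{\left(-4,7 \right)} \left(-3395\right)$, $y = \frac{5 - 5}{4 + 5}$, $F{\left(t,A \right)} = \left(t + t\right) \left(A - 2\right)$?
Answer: $0$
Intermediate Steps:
$F{\left(t,A \right)} = 2 t \left(-2 + A\right)$
$y = 0$ ($y = \frac{0}{9} = 0 \cdot \frac{1}{9} = 0$)
$s{\left(Z,W \right)} = W + Z$
$f = 27160$ ($f = \frac{2 \left(-4\right) \left(-2 + 7\right) \left(-3395\right)}{5} = \frac{2 \left(-4\right) 5 \left(-3395\right)}{5} = \frac{\left(-40\right) \left(-3395\right)}{5} = \frac{1}{5} \cdot 135800 = 27160$)
$s{\left(y,0 \right)} f = \left(0 + 0\right) 27160 = 0 \cdot 27160 = 0$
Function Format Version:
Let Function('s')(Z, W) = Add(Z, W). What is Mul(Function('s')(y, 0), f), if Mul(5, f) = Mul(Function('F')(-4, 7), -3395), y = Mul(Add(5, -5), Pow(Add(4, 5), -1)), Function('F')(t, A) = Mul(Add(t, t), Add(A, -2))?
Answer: 0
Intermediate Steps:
Function('F')(t, A) = Mul(2, t, Add(-2, A)) (Function('F')(t, A) = Mul(Mul(2, t), Add(-2, A)) = Mul(2, t, Add(-2, A)))
y = 0 (y = Mul(0, Pow(9, -1)) = Mul(0, Rational(1, 9)) = 0)
Function('s')(Z, W) = Add(W, Z)
f = 27160 (f = Mul(Rational(1, 5), Mul(Mul(2, -4, Add(-2, 7)), -3395)) = Mul(Rational(1, 5), Mul(Mul(2, -4, 5), -3395)) = Mul(Rational(1, 5), Mul(-40, -3395)) = Mul(Rational(1, 5), 135800) = 27160)
Mul(Function('s')(y, 0), f) = Mul(Add(0, 0), 27160) = Mul(0, 27160) = 0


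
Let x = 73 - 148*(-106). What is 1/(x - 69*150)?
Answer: 1/5411 ≈ 0.00018481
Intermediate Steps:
x = 15761 (x = 73 + 15688 = 15761)
1/(x - 69*150) = 1/(15761 - 69*150) = 1/(15761 - 10350) = 1/5411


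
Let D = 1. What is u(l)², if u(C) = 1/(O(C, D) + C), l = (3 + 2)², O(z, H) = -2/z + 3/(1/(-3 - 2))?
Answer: 625/61504 ≈ 0.010162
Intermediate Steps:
O(z, H) = -15 - 2/z (O(z, H) = -2/z + 3/(1/(-5)) = -2/z + 3/(-⅕) = -2/z + 3*(-5) = -2/z - 15 = -15 - 2/z)
l = 25 (l = 5² = 25)
u(C) = 1/(-15 + C - 2/C) (u(C) = 1/((-15 - 2/C) + C) = 1/(-15 + C - 2/C))
u(l)² = (-1*25/(2 - 1*25*(-15 + 25)))² = (-1*25/(2 - 1*25*10))² = (-1*25/(2 - 250))² = (-1*25/(-248))² = (-1*25*(-1/248))² = (25/248)² = 625/61504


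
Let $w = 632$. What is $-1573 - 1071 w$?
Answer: $-678445$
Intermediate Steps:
$-1573 - 1071 w = -1573 - 676872 = -678445$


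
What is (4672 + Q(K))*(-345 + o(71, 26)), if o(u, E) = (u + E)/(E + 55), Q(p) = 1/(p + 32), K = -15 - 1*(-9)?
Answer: -62644076/39 ≈ -1.6063e+6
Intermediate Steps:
K = -6 (K = -15 + 9 = -6)
Q(p) = 1/(32 + p)
o(u, E) = (E + u)/(55 + E)
(4672 + Q(K))*(-345 + o(71, 26)) = (4672 + 1/(32 - 6))*(-345 + (26 + 71)/(55 + 26)) = (4672 + 1/26)*(-345 + 97/81) = (4672 + 1/26)*(-345 + (1/81)*97) = 121473*(-345 + 97/81)/26 = (121473/26)*(-27848/81) = -62644076/39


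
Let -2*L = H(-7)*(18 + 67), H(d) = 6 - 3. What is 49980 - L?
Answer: 100215/2 ≈ 50108.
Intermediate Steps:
H(d) = 3
L = -255/2 (L = -3*(18 + 67)/2 = -3*85/2 = -1/2*255 = -255/2 ≈ -127.50)
49980 - L = 49980 - 1*(-255/2) = 49980 + 255/2 = 100215/2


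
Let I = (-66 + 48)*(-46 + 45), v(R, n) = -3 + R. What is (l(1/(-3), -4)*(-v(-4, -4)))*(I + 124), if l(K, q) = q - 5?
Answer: -8946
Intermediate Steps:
l(K, q) = -5 + q
I = 18 (I = -18*(-1) = 18)
(l(1/(-3), -4)*(-v(-4, -4)))*(I + 124) = ((-5 - 4)*(-(-3 - 4)))*(18 + 124) = -(-9)*(-7)*142 = -9*7*142 = -63*142 = -8946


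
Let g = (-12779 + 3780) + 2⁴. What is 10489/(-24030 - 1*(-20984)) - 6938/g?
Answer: -73089539/27362218 ≈ -2.6712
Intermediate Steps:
g = -8983 (g = -8999 + 16 = -8983)
10489/(-24030 - 1*(-20984)) - 6938/g = 10489/(-24030 - 1*(-20984)) - 6938/(-8983) = 10489/(-24030 + 20984) - 6938*(-1/8983) = 10489/(-3046) + 6938/8983 = 10489*(-1/3046) + 6938/8983 = -10489/3046 + 6938/8983 = -73089539/27362218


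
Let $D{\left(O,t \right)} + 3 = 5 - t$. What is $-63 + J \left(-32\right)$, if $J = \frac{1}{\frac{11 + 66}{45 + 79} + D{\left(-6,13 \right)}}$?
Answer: $- \frac{77113}{1287} \approx -59.917$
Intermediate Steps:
$D{\left(O,t \right)} = 2 - t$ ($D{\left(O,t \right)} = -3 - \left(-5 + t\right) = 2 - t$)
$J = - \frac{124}{1287}$ ($J = \frac{1}{\frac{11 + 66}{45 + 79} + \left(2 - 13\right)} = \frac{1}{\frac{77}{124} + \left(2 - 13\right)} = \frac{1}{77 \cdot \frac{1}{124} - 11} = \frac{1}{\frac{77}{124} - 11} = \frac{1}{- \frac{1287}{124}} = - \frac{124}{1287} \approx -0.096348$)
$-63 + J \left(-32\right) = -63 - - \frac{3968}{1287} = -63 + \frac{3968}{1287} = - \frac{77113}{1287}$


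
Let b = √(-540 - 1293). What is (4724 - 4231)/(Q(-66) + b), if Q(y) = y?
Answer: -10846/2063 - 493*I*√1833/6189 ≈ -5.2574 - 3.4104*I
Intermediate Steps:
b = I*√1833 (b = √(-1833) = I*√1833 ≈ 42.814*I)
(4724 - 4231)/(Q(-66) + b) = (4724 - 4231)/(-66 + I*√1833) = 493/(-66 + I*√1833)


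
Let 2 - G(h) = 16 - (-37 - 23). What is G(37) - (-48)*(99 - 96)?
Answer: 70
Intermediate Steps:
G(h) = -74 (G(h) = 2 - (16 - (-37 - 23)) = 2 - (16 - 1*(-60)) = 2 - (16 + 60) = 2 - 1*76 = 2 - 76 = -74)
G(37) - (-48)*(99 - 96) = -74 - (-48)*(99 - 96) = -74 - (-48)*3 = -74 - 1*(-144) = -74 + 144 = 70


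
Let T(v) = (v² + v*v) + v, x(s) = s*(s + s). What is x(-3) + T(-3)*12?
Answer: 198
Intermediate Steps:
x(s) = 2*s² (x(s) = s*(2*s) = 2*s²)
T(v) = v + 2*v² (T(v) = (v² + v²) + v = 2*v² + v = v + 2*v²)
x(-3) + T(-3)*12 = 2*(-3)² - 3*(1 + 2*(-3))*12 = 2*9 - 3*(1 - 6)*12 = 18 - 3*(-5)*12 = 18 + 15*12 = 18 + 180 = 198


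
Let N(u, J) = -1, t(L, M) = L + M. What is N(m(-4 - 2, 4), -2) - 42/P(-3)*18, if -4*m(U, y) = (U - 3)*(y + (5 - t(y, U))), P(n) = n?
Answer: 251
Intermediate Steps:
m(U, y) = -(-3 + U)*(5 - U)/4 (m(U, y) = -(U - 3)*(y + (5 - (y + U)))/4 = -(-3 + U)*(y + (5 - (U + y)))/4 = -(-3 + U)*(y + (5 + (-U - y)))/4 = -(-3 + U)*(y + (5 - U - y))/4 = -(-3 + U)*(5 - U)/4)
N(m(-4 - 2, 4), -2) - 42/P(-3)*18 = -1 - 42/(-3)*18 = -1 - 42*(-1/3)*18 = -1 + 14*18 = -1 + 252 = 251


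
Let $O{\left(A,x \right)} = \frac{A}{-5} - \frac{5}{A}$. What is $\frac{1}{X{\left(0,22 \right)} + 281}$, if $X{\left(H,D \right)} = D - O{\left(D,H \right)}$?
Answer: $\frac{110}{33839} \approx 0.0032507$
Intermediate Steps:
$O{\left(A,x \right)} = - \frac{5}{A} - \frac{A}{5}$ ($O{\left(A,x \right)} = A \left(- \frac{1}{5}\right) - \frac{5}{A} = - \frac{A}{5} - \frac{5}{A} = - \frac{5}{A} - \frac{A}{5}$)
$X{\left(H,D \right)} = \frac{5}{D} + \frac{6 D}{5}$ ($X{\left(H,D \right)} = D - \left(- \frac{5}{D} - \frac{D}{5}\right) = D + \left(\frac{5}{D} + \frac{D}{5}\right) = \frac{5}{D} + \frac{6 D}{5}$)
$\frac{1}{X{\left(0,22 \right)} + 281} = \frac{1}{\left(\frac{5}{22} + \frac{6}{5} \cdot 22\right) + 281} = \frac{1}{\left(5 \cdot \frac{1}{22} + \frac{132}{5}\right) + 281} = \frac{1}{\left(\frac{5}{22} + \frac{132}{5}\right) + 281} = \frac{1}{\frac{2929}{110} + 281} = \frac{1}{\frac{33839}{110}} = \frac{110}{33839}$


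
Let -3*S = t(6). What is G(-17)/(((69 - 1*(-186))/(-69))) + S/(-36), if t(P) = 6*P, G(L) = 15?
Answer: -190/51 ≈ -3.7255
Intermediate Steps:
S = -12 (S = -2*6 = -1/3*36 = -12)
G(-17)/(((69 - 1*(-186))/(-69))) + S/(-36) = 15/(((69 - 1*(-186))/(-69))) - 12/(-36) = 15/(((69 + 186)*(-1/69))) - 12*(-1/36) = 15/((255*(-1/69))) + 1/3 = 15/(-85/23) + 1/3 = 15*(-23/85) + 1/3 = -69/17 + 1/3 = -190/51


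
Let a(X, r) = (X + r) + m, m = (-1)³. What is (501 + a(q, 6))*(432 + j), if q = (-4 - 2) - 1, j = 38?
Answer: 234530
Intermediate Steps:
m = -1
q = -7 (q = -6 - 1 = -7)
a(X, r) = -1 + X + r (a(X, r) = (X + r) - 1 = -1 + X + r)
(501 + a(q, 6))*(432 + j) = (501 + (-1 - 7 + 6))*(432 + 38) = (501 - 2)*470 = 499*470 = 234530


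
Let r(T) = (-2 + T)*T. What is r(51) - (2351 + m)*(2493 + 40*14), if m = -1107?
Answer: -3795433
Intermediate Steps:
r(T) = T*(-2 + T)
r(51) - (2351 + m)*(2493 + 40*14) = 51*(-2 + 51) - (2351 - 1107)*(2493 + 40*14) = 51*49 - 1244*(2493 + 560) = 2499 - 1244*3053 = 2499 - 1*3797932 = 2499 - 3797932 = -3795433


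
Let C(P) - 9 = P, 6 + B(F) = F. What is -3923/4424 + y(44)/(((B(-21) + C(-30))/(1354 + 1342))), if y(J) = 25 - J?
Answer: 14151667/13272 ≈ 1066.3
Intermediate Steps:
B(F) = -6 + F
C(P) = 9 + P
-3923/4424 + y(44)/(((B(-21) + C(-30))/(1354 + 1342))) = -3923/4424 + (25 - 1*44)/((((-6 - 21) + (9 - 30))/(1354 + 1342))) = -3923*1/4424 + (25 - 44)/(((-27 - 21)/2696)) = -3923/4424 - 19/((-48*1/2696)) = -3923/4424 - 19/(-6/337) = -3923/4424 - 19*(-337/6) = -3923/4424 + 6403/6 = 14151667/13272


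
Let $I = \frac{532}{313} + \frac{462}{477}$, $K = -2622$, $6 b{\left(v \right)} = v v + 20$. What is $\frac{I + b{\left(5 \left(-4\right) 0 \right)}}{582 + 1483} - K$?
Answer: $\frac{17964015766}{6851257} \approx 2622.0$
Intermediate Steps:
$b{\left(v \right)} = \frac{10}{3} + \frac{v^{2}}{6}$ ($b{\left(v \right)} = \frac{v v + 20}{6} = \frac{v^{2} + 20}{6} = \frac{20 + v^{2}}{6} = \frac{10}{3} + \frac{v^{2}}{6}$)
$I = \frac{132790}{49767}$ ($I = 532 \cdot \frac{1}{313} + 462 \cdot \frac{1}{477} = \frac{532}{313} + \frac{154}{159} = \frac{132790}{49767} \approx 2.6682$)
$\frac{I + b{\left(5 \left(-4\right) 0 \right)}}{582 + 1483} - K = \frac{\frac{132790}{49767} + \left(\frac{10}{3} + \frac{\left(5 \left(-4\right) 0\right)^{2}}{6}\right)}{582 + 1483} - -2622 = \frac{\frac{132790}{49767} + \left(\frac{10}{3} + \frac{\left(\left(-20\right) 0\right)^{2}}{6}\right)}{2065} + 2622 = \left(\frac{132790}{49767} + \left(\frac{10}{3} + \frac{0^{2}}{6}\right)\right) \frac{1}{2065} + 2622 = \left(\frac{132790}{49767} + \left(\frac{10}{3} + \frac{1}{6} \cdot 0\right)\right) \frac{1}{2065} + 2622 = \left(\frac{132790}{49767} + \left(\frac{10}{3} + 0\right)\right) \frac{1}{2065} + 2622 = \left(\frac{132790}{49767} + \frac{10}{3}\right) \frac{1}{2065} + 2622 = \frac{99560}{16589} \cdot \frac{1}{2065} + 2622 = \frac{19912}{6851257} + 2622 = \frac{17964015766}{6851257}$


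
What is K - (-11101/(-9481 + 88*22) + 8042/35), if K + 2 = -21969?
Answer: -234522290/10563 ≈ -22202.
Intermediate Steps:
K = -21971 (K = -2 - 21969 = -21971)
K - (-11101/(-9481 + 88*22) + 8042/35) = -21971 - (-11101/(-9481 + 88*22) + 8042/35) = -21971 - (-11101/(-9481 + 1936) + 8042*(1/35)) = -21971 - (-11101/(-7545) + 8042/35) = -21971 - (-11101*(-1/7545) + 8042/35) = -21971 - (11101/7545 + 8042/35) = -21971 - 1*2442617/10563 = -21971 - 2442617/10563 = -234522290/10563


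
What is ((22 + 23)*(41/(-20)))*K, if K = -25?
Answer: 9225/4 ≈ 2306.3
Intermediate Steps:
((22 + 23)*(41/(-20)))*K = ((22 + 23)*(41/(-20)))*(-25) = (45*(41*(-1/20)))*(-25) = (45*(-41/20))*(-25) = -369/4*(-25) = 9225/4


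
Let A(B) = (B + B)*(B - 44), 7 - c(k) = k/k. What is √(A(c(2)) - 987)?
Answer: I*√1443 ≈ 37.987*I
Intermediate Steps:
c(k) = 6 (c(k) = 7 - k/k = 7 - 1*1 = 7 - 1 = 6)
A(B) = 2*B*(-44 + B) (A(B) = (2*B)*(-44 + B) = 2*B*(-44 + B))
√(A(c(2)) - 987) = √(2*6*(-44 + 6) - 987) = √(2*6*(-38) - 987) = √(-456 - 987) = √(-1443) = I*√1443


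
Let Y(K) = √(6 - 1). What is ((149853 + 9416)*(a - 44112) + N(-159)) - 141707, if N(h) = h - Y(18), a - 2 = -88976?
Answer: -21196616000 - √5 ≈ -2.1197e+10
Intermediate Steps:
a = -88974 (a = 2 - 88976 = -88974)
Y(K) = √5
N(h) = h - √5
((149853 + 9416)*(a - 44112) + N(-159)) - 141707 = ((149853 + 9416)*(-88974 - 44112) + (-159 - √5)) - 141707 = (159269*(-133086) + (-159 - √5)) - 141707 = (-21196474134 + (-159 - √5)) - 141707 = (-21196474293 - √5) - 141707 = -21196616000 - √5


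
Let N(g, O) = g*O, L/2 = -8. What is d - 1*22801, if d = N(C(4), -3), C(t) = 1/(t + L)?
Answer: -91203/4 ≈ -22801.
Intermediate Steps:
L = -16 (L = 2*(-8) = -16)
C(t) = 1/(-16 + t) (C(t) = 1/(t - 16) = 1/(-16 + t))
N(g, O) = O*g
d = ¼ (d = -3/(-16 + 4) = -3/(-12) = -3*(-1/12) = ¼ ≈ 0.25000)
d - 1*22801 = ¼ - 1*22801 = ¼ - 22801 = -91203/4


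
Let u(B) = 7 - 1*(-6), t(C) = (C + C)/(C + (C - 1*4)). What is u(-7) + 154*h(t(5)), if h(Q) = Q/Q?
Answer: 167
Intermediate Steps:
t(C) = 2*C/(-4 + 2*C) (t(C) = (2*C)/(C + (C - 4)) = (2*C)/(C + (-4 + C)) = (2*C)/(-4 + 2*C) = 2*C/(-4 + 2*C))
u(B) = 13 (u(B) = 7 + 6 = 13)
h(Q) = 1
u(-7) + 154*h(t(5)) = 13 + 154*1 = 13 + 154 = 167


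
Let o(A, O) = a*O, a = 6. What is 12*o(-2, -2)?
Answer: -144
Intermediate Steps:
o(A, O) = 6*O
12*o(-2, -2) = 12*(6*(-2)) = 12*(-12) = -144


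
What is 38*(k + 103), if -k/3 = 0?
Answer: 3914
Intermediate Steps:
k = 0 (k = -3*0 = 0)
38*(k + 103) = 38*(0 + 103) = 38*103 = 3914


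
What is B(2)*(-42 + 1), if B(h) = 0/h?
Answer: 0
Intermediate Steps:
B(h) = 0
B(2)*(-42 + 1) = 0*(-42 + 1) = 0*(-41) = 0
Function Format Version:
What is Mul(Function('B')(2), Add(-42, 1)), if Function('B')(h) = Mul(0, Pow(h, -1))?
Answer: 0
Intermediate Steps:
Function('B')(h) = 0
Mul(Function('B')(2), Add(-42, 1)) = Mul(0, Add(-42, 1)) = Mul(0, -41) = 0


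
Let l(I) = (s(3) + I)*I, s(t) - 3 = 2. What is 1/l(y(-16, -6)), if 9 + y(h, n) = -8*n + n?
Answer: 1/1254 ≈ 0.00079745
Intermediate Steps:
y(h, n) = -9 - 7*n (y(h, n) = -9 + (-8*n + n) = -9 - 7*n)
s(t) = 5 (s(t) = 3 + 2 = 5)
l(I) = I*(5 + I) (l(I) = (5 + I)*I = I*(5 + I))
1/l(y(-16, -6)) = 1/((-9 - 7*(-6))*(5 + (-9 - 7*(-6)))) = 1/((-9 + 42)*(5 + (-9 + 42))) = 1/(33*(5 + 33)) = 1/(33*38) = 1/1254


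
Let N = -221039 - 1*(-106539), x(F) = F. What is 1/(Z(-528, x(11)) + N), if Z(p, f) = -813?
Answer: -1/115313 ≈ -8.6721e-6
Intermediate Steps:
N = -114500 (N = -221039 + 106539 = -114500)
1/(Z(-528, x(11)) + N) = 1/(-813 - 114500) = 1/(-115313) = -1/115313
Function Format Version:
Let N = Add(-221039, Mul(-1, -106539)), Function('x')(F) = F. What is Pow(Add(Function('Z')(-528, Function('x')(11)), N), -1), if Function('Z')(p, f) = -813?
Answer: Rational(-1, 115313) ≈ -8.6721e-6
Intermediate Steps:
N = -114500 (N = Add(-221039, 106539) = -114500)
Pow(Add(Function('Z')(-528, Function('x')(11)), N), -1) = Pow(Add(-813, -114500), -1) = Pow(-115313, -1) = Rational(-1, 115313)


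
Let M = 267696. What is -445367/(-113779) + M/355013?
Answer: 188569257955/40393024127 ≈ 4.6684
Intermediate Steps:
-445367/(-113779) + M/355013 = -445367/(-113779) + 267696/355013 = -445367*(-1/113779) + 267696*(1/355013) = 445367/113779 + 267696/355013 = 188569257955/40393024127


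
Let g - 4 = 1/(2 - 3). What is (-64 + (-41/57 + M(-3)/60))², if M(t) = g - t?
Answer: 1356669889/324900 ≈ 4175.7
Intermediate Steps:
g = 3 (g = 4 + 1/(2 - 3) = 4 + 1/(-1) = 4 - 1 = 3)
M(t) = 3 - t
(-64 + (-41/57 + M(-3)/60))² = (-64 + (-41/57 + (3 - 1*(-3))/60))² = (-64 + (-41*1/57 + (3 + 3)*(1/60)))² = (-64 + (-41/57 + 6*(1/60)))² = (-64 + (-41/57 + ⅒))² = (-64 - 353/570)² = (-36833/570)² = 1356669889/324900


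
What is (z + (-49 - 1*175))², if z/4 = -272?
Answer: 1721344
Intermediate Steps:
z = -1088 (z = 4*(-272) = -1088)
(z + (-49 - 1*175))² = (-1088 + (-49 - 1*175))² = (-1088 + (-49 - 175))² = (-1088 - 224)² = (-1312)² = 1721344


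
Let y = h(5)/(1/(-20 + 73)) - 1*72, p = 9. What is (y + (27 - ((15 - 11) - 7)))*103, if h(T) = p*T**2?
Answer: 1223949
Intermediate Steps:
h(T) = 9*T**2
y = 11853 (y = (9*5**2)/(1/(-20 + 73)) - 1*72 = (9*25)/(1/53) - 72 = 225/(1/53) - 72 = 225*53 - 72 = 11925 - 72 = 11853)
(y + (27 - ((15 - 11) - 7)))*103 = (11853 + (27 - ((15 - 11) - 7)))*103 = (11853 + (27 - (4 - 7)))*103 = (11853 + (27 - 1*(-3)))*103 = (11853 + (27 + 3))*103 = (11853 + 30)*103 = 11883*103 = 1223949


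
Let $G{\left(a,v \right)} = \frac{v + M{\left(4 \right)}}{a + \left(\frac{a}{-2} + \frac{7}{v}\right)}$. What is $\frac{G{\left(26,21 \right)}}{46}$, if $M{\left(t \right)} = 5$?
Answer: $\frac{39}{920} \approx 0.042391$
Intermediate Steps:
$G{\left(a,v \right)} = \frac{5 + v}{\frac{a}{2} + \frac{7}{v}}$ ($G{\left(a,v \right)} = \frac{v + 5}{a + \left(\frac{a}{-2} + \frac{7}{v}\right)} = \frac{5 + v}{a + \left(a \left(- \frac{1}{2}\right) + \frac{7}{v}\right)} = \frac{5 + v}{a - \left(\frac{a}{2} - \frac{7}{v}\right)} = \frac{5 + v}{\frac{a}{2} + \frac{7}{v}}$)
$\frac{G{\left(26,21 \right)}}{46} = \frac{2 \cdot 21 \frac{1}{14 + 26 \cdot 21} \left(5 + 21\right)}{46} = 2 \cdot 21 \frac{1}{14 + 546} \cdot 26 \cdot \frac{1}{46} = 2 \cdot 21 \cdot \frac{1}{560} \cdot 26 \cdot \frac{1}{46} = \frac{39}{20} \cdot \frac{1}{46} = \frac{39}{920}$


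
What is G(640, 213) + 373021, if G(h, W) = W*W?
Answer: 418390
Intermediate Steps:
G(h, W) = W**2
G(640, 213) + 373021 = 213**2 + 373021 = 45369 + 373021 = 418390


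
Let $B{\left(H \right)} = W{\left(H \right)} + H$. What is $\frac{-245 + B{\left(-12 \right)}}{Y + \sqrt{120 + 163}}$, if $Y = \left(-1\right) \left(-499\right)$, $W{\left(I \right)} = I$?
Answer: $- \frac{134231}{248718} + \frac{269 \sqrt{283}}{248718} \approx -0.5215$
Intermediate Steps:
$Y = 499$
$B{\left(H \right)} = 2 H$ ($B{\left(H \right)} = H + H = 2 H$)
$\frac{-245 + B{\left(-12 \right)}}{Y + \sqrt{120 + 163}} = \frac{-245 + 2 \left(-12\right)}{499 + \sqrt{120 + 163}} = \frac{-245 - 24}{499 + \sqrt{283}} = - \frac{269}{499 + \sqrt{283}}$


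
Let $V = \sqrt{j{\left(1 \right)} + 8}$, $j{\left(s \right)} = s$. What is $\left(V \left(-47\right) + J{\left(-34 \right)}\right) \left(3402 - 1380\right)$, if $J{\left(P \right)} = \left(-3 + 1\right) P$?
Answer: $-147606$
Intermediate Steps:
$J{\left(P \right)} = - 2 P$
$V = 3$ ($V = \sqrt{1 + 8} = \sqrt{9} = 3$)
$\left(V \left(-47\right) + J{\left(-34 \right)}\right) \left(3402 - 1380\right) = \left(3 \left(-47\right) - -68\right) \left(3402 - 1380\right) = \left(-141 + 68\right) 2022 = \left(-73\right) 2022 = -147606$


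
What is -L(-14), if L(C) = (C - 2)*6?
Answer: 96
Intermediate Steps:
L(C) = -12 + 6*C (L(C) = (-2 + C)*6 = -12 + 6*C)
-L(-14) = -(-12 + 6*(-14)) = -(-12 - 84) = -1*(-96) = 96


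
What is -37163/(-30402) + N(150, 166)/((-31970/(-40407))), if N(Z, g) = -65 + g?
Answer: 31315479031/242987985 ≈ 128.88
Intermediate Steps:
-37163/(-30402) + N(150, 166)/((-31970/(-40407))) = -37163/(-30402) + (-65 + 166)/((-31970/(-40407))) = -37163*(-1/30402) + 101/((-31970*(-1/40407))) = 37163/30402 + 101/(31970/40407) = 37163/30402 + 101*(40407/31970) = 37163/30402 + 4081107/31970 = 31315479031/242987985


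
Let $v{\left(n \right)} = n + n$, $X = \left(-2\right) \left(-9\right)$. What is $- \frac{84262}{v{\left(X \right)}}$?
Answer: $- \frac{42131}{18} \approx -2340.6$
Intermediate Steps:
$X = 18$
$v{\left(n \right)} = 2 n$
$- \frac{84262}{v{\left(X \right)}} = - \frac{84262}{2 \cdot 18} = - \frac{84262}{36} = \left(-84262\right) \frac{1}{36} = - \frac{42131}{18}$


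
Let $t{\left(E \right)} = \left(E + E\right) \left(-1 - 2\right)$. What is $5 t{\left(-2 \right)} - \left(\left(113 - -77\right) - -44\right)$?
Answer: $-174$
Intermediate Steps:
$t{\left(E \right)} = - 6 E$ ($t{\left(E \right)} = 2 E \left(-3\right) = - 6 E$)
$5 t{\left(-2 \right)} - \left(\left(113 - -77\right) - -44\right) = 5 \left(\left(-6\right) \left(-2\right)\right) - \left(\left(113 - -77\right) - -44\right) = 5 \cdot 12 - \left(\left(113 + 77\right) + 44\right) = 60 - \left(190 + 44\right) = 60 - 234 = -174$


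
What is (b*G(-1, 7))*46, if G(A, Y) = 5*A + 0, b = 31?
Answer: -7130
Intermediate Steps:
G(A, Y) = 5*A
(b*G(-1, 7))*46 = (31*(5*(-1)))*46 = (31*(-5))*46 = -155*46 = -7130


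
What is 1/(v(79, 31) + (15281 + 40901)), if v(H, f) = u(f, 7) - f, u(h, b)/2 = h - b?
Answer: 1/56199 ≈ 1.7794e-5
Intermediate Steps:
u(h, b) = -2*b + 2*h (u(h, b) = 2*(h - b) = -2*b + 2*h)
v(H, f) = -14 + f (v(H, f) = (-2*7 + 2*f) - f = (-14 + 2*f) - f = -14 + f)
1/(v(79, 31) + (15281 + 40901)) = 1/((-14 + 31) + (15281 + 40901)) = 1/(17 + 56182) = 1/56199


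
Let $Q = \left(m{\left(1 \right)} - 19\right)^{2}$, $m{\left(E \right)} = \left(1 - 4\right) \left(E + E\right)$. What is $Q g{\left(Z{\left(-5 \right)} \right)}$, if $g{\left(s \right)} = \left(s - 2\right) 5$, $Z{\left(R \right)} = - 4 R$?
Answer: $56250$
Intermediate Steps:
$m{\left(E \right)} = - 6 E$ ($m{\left(E \right)} = - 3 \cdot 2 E = - 6 E$)
$Q = 625$ ($Q = \left(\left(-6\right) 1 - 19\right)^{2} = \left(-6 - 19\right)^{2} = \left(-25\right)^{2} = 625$)
$g{\left(s \right)} = -10 + 5 s$ ($g{\left(s \right)} = \left(-2 + s\right) 5 = -10 + 5 s$)
$Q g{\left(Z{\left(-5 \right)} \right)} = 625 \left(-10 + 5 \left(\left(-4\right) \left(-5\right)\right)\right) = 625 \left(-10 + 5 \cdot 20\right) = 625 \left(-10 + 100\right) = 625 \cdot 90 = 56250$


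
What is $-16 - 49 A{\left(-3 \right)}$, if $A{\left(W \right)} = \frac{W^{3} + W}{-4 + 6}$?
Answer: $719$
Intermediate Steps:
$A{\left(W \right)} = \frac{W}{2} + \frac{W^{3}}{2}$ ($A{\left(W \right)} = \frac{W + W^{3}}{2} = \left(W + W^{3}\right) \frac{1}{2} = \frac{W}{2} + \frac{W^{3}}{2}$)
$-16 - 49 A{\left(-3 \right)} = -16 - 49 \cdot \frac{1}{2} \left(-3\right) \left(1 + \left(-3\right)^{2}\right) = -16 - 49 \cdot \frac{1}{2} \left(-3\right) \left(1 + 9\right) = -16 - 49 \cdot \frac{1}{2} \left(-3\right) 10 = -16 - -735 = -16 + 735 = 719$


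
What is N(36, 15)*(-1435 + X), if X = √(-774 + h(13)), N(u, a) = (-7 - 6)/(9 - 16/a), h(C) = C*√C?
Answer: 39975/17 - 195*√(-774 + 13*√13)/119 ≈ 2351.5 - 44.187*I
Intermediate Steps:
h(C) = C^(3/2)
N(u, a) = -13/(9 - 16/a)
X = √(-774 + 13*√13) (X = √(-774 + 13^(3/2)) = √(-774 + 13*√13) ≈ 26.965*I)
N(36, 15)*(-1435 + X) = (-13*15/(-16 + 9*15))*(-1435 + √(-774 + 13*√13)) = (-13*15/(-16 + 135))*(-1435 + √(-774 + 13*√13)) = (-13*15/119)*(-1435 + √(-774 + 13*√13)) = (-13*15*1/119)*(-1435 + √(-774 + 13*√13)) = -195*(-1435 + √(-774 + 13*√13))/119 = 39975/17 - 195*√(-774 + 13*√13)/119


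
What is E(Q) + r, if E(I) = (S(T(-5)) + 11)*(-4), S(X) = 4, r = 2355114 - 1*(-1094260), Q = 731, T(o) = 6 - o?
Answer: 3449314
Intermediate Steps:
r = 3449374 (r = 2355114 + 1094260 = 3449374)
E(I) = -60 (E(I) = (4 + 11)*(-4) = 15*(-4) = -60)
E(Q) + r = -60 + 3449374 = 3449314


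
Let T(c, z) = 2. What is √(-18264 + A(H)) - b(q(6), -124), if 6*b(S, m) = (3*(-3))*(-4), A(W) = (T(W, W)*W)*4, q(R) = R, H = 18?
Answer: -6 + 2*I*√4530 ≈ -6.0 + 134.61*I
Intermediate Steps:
A(W) = 8*W (A(W) = (2*W)*4 = 8*W)
b(S, m) = 6 (b(S, m) = ((3*(-3))*(-4))/6 = (-9*(-4))/6 = (⅙)*36 = 6)
√(-18264 + A(H)) - b(q(6), -124) = √(-18264 + 8*18) - 1*6 = √(-18264 + 144) - 6 = √(-18120) - 6 = 2*I*√4530 - 6 = -6 + 2*I*√4530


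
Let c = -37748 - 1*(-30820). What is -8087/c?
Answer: 8087/6928 ≈ 1.1673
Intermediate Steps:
c = -6928 (c = -37748 + 30820 = -6928)
-8087/c = -8087/(-6928) = -8087*(-1/6928) = 8087/6928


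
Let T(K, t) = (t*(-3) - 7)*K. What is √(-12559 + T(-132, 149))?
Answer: √47369 ≈ 217.64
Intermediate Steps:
T(K, t) = K*(-7 - 3*t) (T(K, t) = (-3*t - 7)*K = (-7 - 3*t)*K = K*(-7 - 3*t))
√(-12559 + T(-132, 149)) = √(-12559 - 1*(-132)*(7 + 3*149)) = √(-12559 - 1*(-132)*(7 + 447)) = √(-12559 - 1*(-132)*454) = √(-12559 + 59928) = √47369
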